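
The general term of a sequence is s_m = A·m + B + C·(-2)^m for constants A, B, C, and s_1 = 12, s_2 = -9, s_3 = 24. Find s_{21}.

The three given values yield: A + B - 2C = 12; 2A + B + 4C = -9; 3A + B - 8C = 24.
Subtracting the first from the second: A + 6C = -21.
Subtracting the second from the third: A - 12C = 33.
Solving: C = -3, A = -3, then B = 9.
So s_m = -3·m + 9 + (-3)·(-2)^m; at m=21 this is 6291402.

6291402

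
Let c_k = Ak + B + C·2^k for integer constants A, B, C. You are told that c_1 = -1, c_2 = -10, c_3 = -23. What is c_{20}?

The three given values yield: A + B + 2C = -1; 2A + B + 4C = -10; 3A + B + 8C = -23.
Subtracting the first from the second: A + 2C = -9.
Subtracting the second from the third: A + 4C = -13.
Solving: C = -2, A = -5, then B = 8.
Therefore c_{20} = -100 + 8 + (-2)·1048576 = -2097244.

-2097244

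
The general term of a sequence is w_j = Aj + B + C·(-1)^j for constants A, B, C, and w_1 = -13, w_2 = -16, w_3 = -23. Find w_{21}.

-113

Plug in j = 1, 2, 3: A + B - C = -13; 2A + B + C = -16; 3A + B - C = -23.
Subtracting the first from the second: A + 2C = -3.
Subtracting the second from the third: A - 2C = -7.
Solving: C = 1, A = -5, then B = -7.
Hence w_{21} = -5·21 + (-7) + 1·(-1) = -113.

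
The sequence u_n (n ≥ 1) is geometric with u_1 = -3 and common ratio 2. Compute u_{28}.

-402653184

u_n = (-3)·2^(n-1).
u_{28} = (-3)·2^27 = -402653184.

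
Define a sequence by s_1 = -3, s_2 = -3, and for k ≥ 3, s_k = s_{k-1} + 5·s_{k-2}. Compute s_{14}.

-1138683

Applying the relation repeatedly:
s_3 = -18; s_4 = -33; s_5 = -123; …; s_{11} = -52863; s_{12} = -145728; s_{13} = -410043; s_{14} = -1138683.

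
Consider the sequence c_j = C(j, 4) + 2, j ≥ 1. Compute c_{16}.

1822

C(16, 4) = 1820, so c_{16} = 1822.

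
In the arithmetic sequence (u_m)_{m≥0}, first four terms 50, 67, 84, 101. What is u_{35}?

645

Common difference d = 17.
u_m = 50 + (m - 0)·17.
u_{35} = 50 + 35·17 = 645.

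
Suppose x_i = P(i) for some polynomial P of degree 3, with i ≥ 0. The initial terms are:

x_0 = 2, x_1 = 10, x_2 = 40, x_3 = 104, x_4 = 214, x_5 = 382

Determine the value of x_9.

1st diffs: 8, 30, 64, 110, 168.
2nd diffs: 22, 34, 46, 58.
3rd diffs: 12, 12, 12 (constant).
Newton forward-difference form: x_i = 2 + 8·C(i,1) + 22·C(i,2) + 12·C(i,3).
At i = 9: i = 9, so x_9 = 2 + 72 + 792 + 1008 = 1874.

1874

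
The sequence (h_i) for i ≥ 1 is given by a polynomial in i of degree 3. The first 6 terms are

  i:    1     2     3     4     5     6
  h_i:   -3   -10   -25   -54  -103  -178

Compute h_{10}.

1st diffs: -7, -15, -29, -49, -75.
2nd diffs: -8, -14, -20, -26.
3rd diffs: -6, -6, -6 (constant).
So h_i = -i^3 + 2i^2 - 6i + 2.
Evaluating at i = 10 gives h_{10} = -858.

-858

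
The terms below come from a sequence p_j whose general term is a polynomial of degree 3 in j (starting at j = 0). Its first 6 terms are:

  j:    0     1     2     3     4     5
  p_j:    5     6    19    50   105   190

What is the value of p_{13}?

1st diffs: 1, 13, 31, 55, 85.
2nd diffs: 12, 18, 24, 30.
3rd diffs: 6, 6, 6 (constant).
Newton forward-difference form: p_j = 5 + 1·C(j,1) + 12·C(j,2) + 6·C(j,3).
At j = 13: j = 13, so p_{13} = 5 + 13 + 936 + 1716 = 2670.

2670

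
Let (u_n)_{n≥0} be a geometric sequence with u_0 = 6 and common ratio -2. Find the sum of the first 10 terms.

-2046

u_n = 6·(-2)^(n-0).
S = 6·((-2)^10 - 1)/(-2 - 1) = 6·(1024 - 1)/(-3) = -2046.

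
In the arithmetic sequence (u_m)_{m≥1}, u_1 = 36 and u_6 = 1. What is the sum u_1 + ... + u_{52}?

-7410

Common difference d = (1 - 36) / (6 - 1) = -7.
u_m = 36 + (m - 1)·(-7).
u_{52} = -321; S = 52·(36 + (-321))/2 = -7410.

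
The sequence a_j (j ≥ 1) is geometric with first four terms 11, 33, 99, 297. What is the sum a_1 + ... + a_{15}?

78918983

Common ratio r = 3.
a_j = 11·3^(j-1).
S = 11·(3^15 - 1)/(3 - 1) = 11·(14348907 - 1)/(2) = 78918983.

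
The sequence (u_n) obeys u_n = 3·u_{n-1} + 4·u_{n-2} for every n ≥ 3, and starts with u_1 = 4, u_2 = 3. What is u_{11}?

Step forward from the initial values:
u_3 = 25  u_4 = 87  u_5 = 361  u_6 = 1431  u_7 = 5737  u_8 = 22935  u_9 = 91753  u_{10} = 366999  u_{11} = 1468009.
(Characteristic roots are 4 and -1.)

1468009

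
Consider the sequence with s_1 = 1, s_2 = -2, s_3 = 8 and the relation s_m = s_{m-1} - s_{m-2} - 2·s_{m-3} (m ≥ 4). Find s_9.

52

Step forward from the initial values:
s_4 = 8  s_5 = 4  s_6 = -20  s_7 = -40  s_8 = -28  s_9 = 52.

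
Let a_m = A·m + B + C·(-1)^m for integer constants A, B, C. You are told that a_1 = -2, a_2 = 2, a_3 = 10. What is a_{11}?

58

At m = 1, 2, 3: A + B - C = -2; 2A + B + C = 2; 3A + B - C = 10.
Subtracting the first from the second: A + 2C = 4.
Subtracting the second from the third: A - 2C = 8.
Solving: C = -1, A = 6, then B = -9.
Hence a_{11} = 6·11 + (-9) + (-1)·(-1) = 58.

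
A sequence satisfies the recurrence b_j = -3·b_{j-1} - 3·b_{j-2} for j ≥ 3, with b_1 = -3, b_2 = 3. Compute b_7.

81

Step forward from the initial values:
b_3 = 0;  b_4 = -9;  b_5 = 27;  b_6 = -54;  b_7 = 81.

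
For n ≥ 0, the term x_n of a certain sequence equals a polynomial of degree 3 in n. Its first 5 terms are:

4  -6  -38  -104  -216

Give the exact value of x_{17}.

-11318

1st diffs: -10, -32, -66, -112.
2nd diffs: -22, -34, -46.
3rd diffs: -12, -12 (constant).
Newton forward-difference form: x_n = 4 + (-10)·C(n,1) + (-22)·C(n,2) + (-12)·C(n,3).
At n = 17: n = 17, so x_{17} = 4 - 170 - 2992 - 8160 = -11318.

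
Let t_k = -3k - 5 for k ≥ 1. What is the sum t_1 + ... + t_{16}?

-488

Over k = 1..16: Σk = 136.
Total = (-3)·136 + (-5)·16 = -488.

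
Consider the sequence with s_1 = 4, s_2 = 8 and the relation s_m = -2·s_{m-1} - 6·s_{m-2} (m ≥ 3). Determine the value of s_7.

32

Step forward from the initial values:
s_3 = -40;  s_4 = 32;  s_5 = 176;  s_6 = -544;  s_7 = 32.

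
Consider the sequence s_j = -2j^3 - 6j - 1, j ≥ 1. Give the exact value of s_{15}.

-6841

s_{15} = -2·15^3 - 6·15 - 1 = -6841.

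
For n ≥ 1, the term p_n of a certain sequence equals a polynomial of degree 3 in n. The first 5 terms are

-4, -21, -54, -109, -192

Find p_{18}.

1st diffs: -17, -33, -55, -83.
2nd diffs: -16, -22, -28.
3rd diffs: -6, -6 (constant).
Newton forward-difference form: p_n = -4 + (-17)·C(n-1,1) + (-16)·C(n-1,2) + (-6)·C(n-1,3).
At n = 18: n-1 = 17, so p_{18} = -4 - 289 - 2176 - 4080 = -6549.

-6549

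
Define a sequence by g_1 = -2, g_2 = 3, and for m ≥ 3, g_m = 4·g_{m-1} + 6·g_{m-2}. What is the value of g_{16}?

5262355584

Step forward from the initial values:
g_3 = 0  g_4 = 18  g_5 = 72  …  g_{13} = 38252160  g_{14} = 197468352  g_{15} = 1019386368  g_{16} = 5262355584.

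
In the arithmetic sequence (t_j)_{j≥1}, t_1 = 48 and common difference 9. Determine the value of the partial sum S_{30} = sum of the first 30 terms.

t_j = 48 + (j - 1)·9.
t_{30} = 309; S = 30·(48 + 309)/2 = 5355.

5355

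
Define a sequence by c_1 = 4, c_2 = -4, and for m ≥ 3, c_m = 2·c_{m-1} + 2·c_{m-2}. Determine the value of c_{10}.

-2624

Applying the relation repeatedly:
c_3 = 0, c_4 = -8, c_5 = -16, c_6 = -48, c_7 = -128, c_8 = -352, c_9 = -960, c_{10} = -2624.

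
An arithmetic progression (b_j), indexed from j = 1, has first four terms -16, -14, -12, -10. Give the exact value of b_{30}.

Common difference d = 2.
b_j = -16 + (j - 1)·2.
b_{30} = -16 + 29·2 = 42.

42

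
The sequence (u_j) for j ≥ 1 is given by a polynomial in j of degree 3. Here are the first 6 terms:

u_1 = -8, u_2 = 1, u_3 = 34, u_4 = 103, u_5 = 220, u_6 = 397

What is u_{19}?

1st diffs: 9, 33, 69, 117, 177.
2nd diffs: 24, 36, 48, 60.
3rd diffs: 12, 12, 12 (constant).
So u_j = 2j^3 - 5j - 5.
Evaluating at j = 19 gives u_{19} = 13618.

13618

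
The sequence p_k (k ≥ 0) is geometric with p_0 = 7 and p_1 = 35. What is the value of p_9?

13671875

Common ratio r = 5.
p_k = 7·5^(k-0).
p_9 = 7·5^9 = 13671875.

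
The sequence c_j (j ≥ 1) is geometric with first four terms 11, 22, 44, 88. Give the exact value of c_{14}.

90112

Common ratio r = 2.
c_j = 11·2^(j-1).
c_{14} = 11·2^13 = 90112.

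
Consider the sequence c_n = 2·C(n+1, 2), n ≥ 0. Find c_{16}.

C(17, 2) = 136, so c_{16} = 272.

272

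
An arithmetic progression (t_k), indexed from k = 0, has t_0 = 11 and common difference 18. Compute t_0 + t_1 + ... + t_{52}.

t_k = 11 + (k - 0)·18.
t_{52} = 947; S = 53·(11 + 947)/2 = 25387.

25387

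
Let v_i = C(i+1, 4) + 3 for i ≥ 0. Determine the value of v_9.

C(10, 4) = 210, so v_9 = 213.

213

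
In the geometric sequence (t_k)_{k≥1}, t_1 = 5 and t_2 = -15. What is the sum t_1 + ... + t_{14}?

-5978710

Common ratio r = -3.
t_k = 5·(-3)^(k-1).
S = 5·((-3)^14 - 1)/(-3 - 1) = 5·(4782969 - 1)/(-4) = -5978710.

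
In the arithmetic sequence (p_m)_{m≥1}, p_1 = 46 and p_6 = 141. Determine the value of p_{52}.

1015

Common difference d = (141 - 46) / (6 - 1) = 19.
p_m = 46 + (m - 1)·19.
p_{52} = 46 + 51·19 = 1015.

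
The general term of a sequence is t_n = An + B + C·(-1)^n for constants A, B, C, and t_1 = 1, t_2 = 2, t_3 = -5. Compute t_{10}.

Plug in n = 1, 2, 3: A + B - C = 1; 2A + B + C = 2; 3A + B - C = -5.
Subtracting the first from the second: A + 2C = 1.
Subtracting the second from the third: A - 2C = -7.
Solving: C = 2, A = -3, then B = 6.
So t_n = -3·n + 6 + 2·(-1)^n; at n=10 this is -22.

-22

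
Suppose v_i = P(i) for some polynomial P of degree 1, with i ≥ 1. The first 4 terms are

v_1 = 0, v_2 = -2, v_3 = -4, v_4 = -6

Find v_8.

-14

1st diffs: -2, -2, -2 (constant).
So v_i = -2i + 2.
Evaluating at i = 8 gives v_8 = -14.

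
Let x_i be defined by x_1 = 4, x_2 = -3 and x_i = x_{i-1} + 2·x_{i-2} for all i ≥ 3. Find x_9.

Compute successive terms:
x_3 = 5; x_4 = -1; x_5 = 9; x_6 = 7; x_7 = 25; x_8 = 39; x_9 = 89.
(Characteristic roots are 2 and -1.)

89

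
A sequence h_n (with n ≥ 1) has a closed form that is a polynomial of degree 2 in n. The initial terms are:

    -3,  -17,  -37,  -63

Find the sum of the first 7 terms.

1st diffs: -14, -20, -26.
2nd diffs: -6, -6 (constant).
Newton forward-difference form: h_n = -3 + (-14)·C(n-1,1) + (-6)·C(n-1,2).
Continuing: -95, -133, -177.
Summing n = 1..7 (7 terms) gives -525.

-525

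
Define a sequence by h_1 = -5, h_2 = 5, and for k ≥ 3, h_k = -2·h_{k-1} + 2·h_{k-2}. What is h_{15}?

Compute successive terms:
h_3 = -20;  h_4 = 50;  h_5 = -140;  …;  h_{12} = 158240;  h_{13} = -432320;  h_{14} = 1181120;  h_{15} = -3226880.

-3226880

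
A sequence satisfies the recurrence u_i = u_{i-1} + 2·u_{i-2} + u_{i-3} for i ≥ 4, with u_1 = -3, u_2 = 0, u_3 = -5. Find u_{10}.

Iterate the recurrence:
u_4 = -8  u_5 = -18  u_6 = -39  u_7 = -83  u_8 = -179  u_9 = -384  u_{10} = -825.

-825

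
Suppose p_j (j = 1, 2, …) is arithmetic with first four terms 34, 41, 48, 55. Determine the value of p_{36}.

279

Common difference d = 7.
p_j = 34 + (j - 1)·7.
p_{36} = 34 + 35·7 = 279.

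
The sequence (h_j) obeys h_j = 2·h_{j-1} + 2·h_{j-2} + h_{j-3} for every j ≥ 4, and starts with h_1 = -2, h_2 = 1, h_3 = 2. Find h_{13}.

52558

Applying the relation repeatedly:
h_4 = 4;  h_5 = 13;  h_6 = 36;  h_7 = 102;  h_8 = 289;  h_9 = 818;  h_{10} = 2316;  h_{11} = 6557;  h_{12} = 18564;  h_{13} = 52558.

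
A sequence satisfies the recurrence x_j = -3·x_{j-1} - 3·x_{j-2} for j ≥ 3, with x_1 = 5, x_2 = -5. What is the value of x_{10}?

x_3 = 0;  x_4 = 15;  x_5 = -45;  x_6 = 90;  x_7 = -135;  x_8 = 135;  x_9 = 0;  x_{10} = -405.

-405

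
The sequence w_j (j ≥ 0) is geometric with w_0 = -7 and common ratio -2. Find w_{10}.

w_j = (-7)·(-2)^(j-0).
w_{10} = (-7)·(-2)^10 = -7168.

-7168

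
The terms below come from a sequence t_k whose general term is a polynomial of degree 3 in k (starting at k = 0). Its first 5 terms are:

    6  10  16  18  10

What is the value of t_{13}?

1st diffs: 4, 6, 2, -8.
2nd diffs: 2, -4, -10.
3rd diffs: -6, -6 (constant).
So t_k = -k^3 + 4k^2 + k + 6.
Evaluating at k = 13 gives t_{13} = -1502.

-1502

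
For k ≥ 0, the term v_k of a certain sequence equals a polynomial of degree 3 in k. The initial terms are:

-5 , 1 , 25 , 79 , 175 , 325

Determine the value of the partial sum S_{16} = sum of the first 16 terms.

1st diffs: 6, 24, 54, 96, 150.
2nd diffs: 18, 30, 42, 54.
3rd diffs: 12, 12, 12 (constant).
Newton forward-difference form: v_k = -5 + 6·C(k,1) + 18·C(k,2) + 12·C(k,3).
Continuing: …, 541, 835, 1219, 1705, …, v_{15} = 7435.
Summing k = 0..15 (16 terms) gives 32560.

32560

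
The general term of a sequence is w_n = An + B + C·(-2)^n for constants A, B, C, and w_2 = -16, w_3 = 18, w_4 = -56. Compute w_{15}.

98274

Write the equations: 2A + B + 4C = -16; 3A + B - 8C = 18; 4A + B + 16C = -56.
Subtracting the first from the second: A - 12C = 34.
Subtracting the second from the third: A + 24C = -74.
Solving: C = -3, A = -2, then B = 0.
So w_n = -2·n + 0 + (-3)·(-2)^n; at n=15 this is 98274.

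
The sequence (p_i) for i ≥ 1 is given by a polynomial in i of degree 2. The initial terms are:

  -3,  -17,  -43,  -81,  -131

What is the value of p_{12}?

-817

1st diffs: -14, -26, -38, -50.
2nd diffs: -12, -12, -12 (constant).
Newton forward-difference form: p_i = -3 + (-14)·C(i-1,1) + (-12)·C(i-1,2).
At i = 12: i-1 = 11, so p_{12} = -3 - 154 - 660 = -817.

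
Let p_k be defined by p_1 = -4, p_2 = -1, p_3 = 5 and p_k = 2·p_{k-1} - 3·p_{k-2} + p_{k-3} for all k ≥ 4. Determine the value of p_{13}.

Applying the relation repeatedly:
p_4 = 9  p_5 = 2  p_6 = -18  p_7 = -33  p_8 = -10  p_9 = 61  p_{10} = 119  p_{11} = 45  p_{12} = -206  p_{13} = -428.

-428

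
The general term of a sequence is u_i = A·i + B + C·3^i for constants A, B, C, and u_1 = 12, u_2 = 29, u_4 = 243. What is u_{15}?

43046710

Plug in i = 1, 2, 4: A + B + 3C = 12; 2A + B + 9C = 29; 4A + B + 81C = 243.
Subtracting the first from the second: A + 6C = 17.
Subtracting the second from the third: 2A + 72C = 214.
Solving: C = 3, A = -1, then B = 4.
Therefore u_{15} = -15 + 4 + 3·14348907 = 43046710.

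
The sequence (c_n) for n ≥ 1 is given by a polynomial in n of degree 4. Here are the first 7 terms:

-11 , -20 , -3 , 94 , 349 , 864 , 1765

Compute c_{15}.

45909

1st diffs: -9, 17, 97, 255, 515, 901.
2nd diffs: 26, 80, 158, 260, 386.
3rd diffs: 54, 78, 102, 126.
4th diffs: 24, 24, 24 (constant).
Newton forward-difference form: c_n = -11 + (-9)·C(n-1,1) + 26·C(n-1,2) + 54·C(n-1,3) + 24·C(n-1,4).
At n = 15: n-1 = 14, so c_{15} = -11 - 126 + 2366 + 19656 + 24024 = 45909.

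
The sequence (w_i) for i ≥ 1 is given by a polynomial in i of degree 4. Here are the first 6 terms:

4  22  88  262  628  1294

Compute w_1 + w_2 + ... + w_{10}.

1st diffs: 18, 66, 174, 366, 666.
2nd diffs: 48, 108, 192, 300.
3rd diffs: 60, 84, 108.
4th diffs: 24, 24 (constant).
So w_i = i^4 - i^2 + 6i - 2.
Continuing: 2392, 4078, 6532, 9958.
Summing i = 1..10 (10 terms) gives 25258.

25258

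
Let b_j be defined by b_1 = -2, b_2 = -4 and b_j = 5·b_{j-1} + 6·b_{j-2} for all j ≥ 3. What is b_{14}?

-11194880584

Applying the relation repeatedly:
b_3 = -32; b_4 = -184; b_5 = -1112; …; b_{11} = -51828152; b_{12} = -310968904; b_{13} = -1865813432; b_{14} = -11194880584.
(Characteristic roots are 6 and -1.)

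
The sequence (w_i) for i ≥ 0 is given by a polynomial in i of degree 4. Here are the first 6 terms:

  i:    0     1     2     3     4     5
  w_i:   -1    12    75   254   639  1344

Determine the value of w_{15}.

1st diffs: 13, 63, 179, 385, 705.
2nd diffs: 50, 116, 206, 320.
3rd diffs: 66, 90, 114.
4th diffs: 24, 24 (constant).
Newton forward-difference form: w_i = -1 + 13·C(i,1) + 50·C(i,2) + 66·C(i,3) + 24·C(i,4).
At i = 15: i = 15, so w_{15} = -1 + 195 + 5250 + 30030 + 32760 = 68234.

68234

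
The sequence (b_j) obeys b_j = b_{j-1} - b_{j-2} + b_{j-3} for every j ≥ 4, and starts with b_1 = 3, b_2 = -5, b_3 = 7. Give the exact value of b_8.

15

b_4 = 15; b_5 = 3; b_6 = -5; b_7 = 7; b_8 = 15.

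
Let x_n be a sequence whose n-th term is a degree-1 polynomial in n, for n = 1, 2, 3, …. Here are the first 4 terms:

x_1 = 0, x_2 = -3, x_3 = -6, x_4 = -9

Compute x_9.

1st diffs: -3, -3, -3 (constant).
So x_n = -3n + 3.
Evaluating at n = 9 gives x_9 = -24.

-24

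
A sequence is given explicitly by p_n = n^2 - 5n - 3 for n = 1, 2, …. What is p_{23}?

p_{23} = 1·23^2 - 5·23 - 3 = 411.

411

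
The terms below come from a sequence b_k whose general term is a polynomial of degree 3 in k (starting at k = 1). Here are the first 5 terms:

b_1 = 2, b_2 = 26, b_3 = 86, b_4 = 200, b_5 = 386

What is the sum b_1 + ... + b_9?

6174

1st diffs: 24, 60, 114, 186.
2nd diffs: 36, 54, 72.
3rd diffs: 18, 18 (constant).
Newton forward-difference form: b_k = 2 + 24·C(k-1,1) + 36·C(k-1,2) + 18·C(k-1,3).
Continuing: 662, 1046, 1556, 2210.
Summing k = 1..9 (9 terms) gives 6174.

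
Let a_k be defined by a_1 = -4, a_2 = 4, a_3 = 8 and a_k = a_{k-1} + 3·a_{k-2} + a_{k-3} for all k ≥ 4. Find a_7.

248

Iterate the recurrence:
a_4 = 16;  a_5 = 44;  a_6 = 100;  a_7 = 248.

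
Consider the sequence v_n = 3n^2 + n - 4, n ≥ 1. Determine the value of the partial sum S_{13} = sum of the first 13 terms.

2496

Over n = 1..13: Σn = 91, Σn² = 819.
Total = (3)·819 + (1)·91 + (-4)·13 = 2496.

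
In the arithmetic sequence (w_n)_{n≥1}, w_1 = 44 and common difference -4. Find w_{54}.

w_n = 44 + (n - 1)·(-4).
w_{54} = 44 + 53·(-4) = -168.

-168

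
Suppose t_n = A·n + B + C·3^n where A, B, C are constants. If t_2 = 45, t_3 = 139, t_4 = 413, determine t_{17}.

Write the equations: 2A + B + 9C = 45; 3A + B + 27C = 139; 4A + B + 81C = 413.
Subtracting the first from the second: A + 18C = 94.
Subtracting the second from the third: A + 54C = 274.
Solving: C = 5, A = 4, then B = -8.
So t_n = 4·n + (-8) + 5·3^n; at n=17 this is 645700875.

645700875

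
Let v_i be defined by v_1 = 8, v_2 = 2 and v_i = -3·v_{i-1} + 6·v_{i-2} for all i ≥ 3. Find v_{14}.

Iterate the recurrence:
v_3 = 42; v_4 = -114; v_5 = 594; …; v_{11} = 3990546; v_{12} = -17446914; v_{13} = 76284018; v_{14} = -333533538.

-333533538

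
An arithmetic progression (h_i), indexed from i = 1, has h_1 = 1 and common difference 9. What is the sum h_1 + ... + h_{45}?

8955

h_i = 1 + (i - 1)·9.
h_{45} = 397; S = 45·(1 + 397)/2 = 8955.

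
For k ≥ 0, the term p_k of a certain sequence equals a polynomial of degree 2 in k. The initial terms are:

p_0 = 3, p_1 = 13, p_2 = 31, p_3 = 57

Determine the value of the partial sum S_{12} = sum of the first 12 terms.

1st diffs: 10, 18, 26.
2nd diffs: 8, 8 (constant).
So p_k = 4k^2 + 6k + 3.
Continuing: …, 91, 133, 183, 241, …, p_{11} = 553.
Summing k = 0..11 (12 terms) gives 2456.

2456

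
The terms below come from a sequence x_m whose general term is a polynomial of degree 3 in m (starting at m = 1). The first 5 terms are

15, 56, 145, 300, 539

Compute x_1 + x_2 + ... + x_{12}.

22356

1st diffs: 41, 89, 155, 239.
2nd diffs: 48, 66, 84.
3rd diffs: 18, 18 (constant).
Newton forward-difference form: x_m = 15 + 41·C(m-1,1) + 48·C(m-1,2) + 18·C(m-1,3).
Continuing: …, 880, 1341, 1940, 2695, …, x_{12} = 6076.
Summing m = 1..12 (12 terms) gives 22356.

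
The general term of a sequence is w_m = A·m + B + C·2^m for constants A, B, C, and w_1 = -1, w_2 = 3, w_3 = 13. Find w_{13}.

24545

Write the equations: A + B + 2C = -1; 2A + B + 4C = 3; 3A + B + 8C = 13.
Subtracting the first from the second: A + 2C = 4.
Subtracting the second from the third: A + 4C = 10.
Solving: C = 3, A = -2, then B = -5.
Hence w_{13} = -2·13 + (-5) + 3·8192 = 24545.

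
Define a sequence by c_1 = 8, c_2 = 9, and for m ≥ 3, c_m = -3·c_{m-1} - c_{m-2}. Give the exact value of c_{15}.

-3831443

Applying the relation repeatedly:
c_3 = -35; c_4 = 96; c_5 = -253; …; c_{12} = 213519; c_{13} = -559000; c_{14} = 1463481; c_{15} = -3831443.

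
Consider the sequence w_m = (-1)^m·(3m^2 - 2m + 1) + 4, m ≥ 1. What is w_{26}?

(-1)^26 = 1; 3m^2 - 2m + 1 at m=26 is 1977; so w_{26} = 1981.

1981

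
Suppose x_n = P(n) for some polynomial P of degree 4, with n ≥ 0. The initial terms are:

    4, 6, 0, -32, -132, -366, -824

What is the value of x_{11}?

-11304

1st diffs: 2, -6, -32, -100, -234, -458.
2nd diffs: -8, -26, -68, -134, -224.
3rd diffs: -18, -42, -66, -90.
4th diffs: -24, -24, -24 (constant).
Newton forward-difference form: x_n = 4 + 2·C(n,1) + (-8)·C(n,2) + (-18)·C(n,3) + (-24)·C(n,4).
At n = 11: n = 11, so x_{11} = 4 + 22 - 440 - 2970 - 7920 = -11304.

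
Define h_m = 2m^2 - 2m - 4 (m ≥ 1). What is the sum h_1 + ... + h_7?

196

Over m = 1..7: Σm = 28, Σm² = 140.
Total = (2)·140 + (-2)·28 + (-4)·7 = 196.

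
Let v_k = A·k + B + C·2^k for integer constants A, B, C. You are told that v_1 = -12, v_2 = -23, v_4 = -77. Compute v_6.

The three given values yield: A + B + 2C = -12; 2A + B + 4C = -23; 4A + B + 16C = -77.
Subtracting the first from the second: A + 2C = -11.
Subtracting the second from the third: 2A + 12C = -54.
Solving: C = -4, A = -3, then B = -1.
Therefore v_6 = -18 + (-1) + (-4)·64 = -275.

-275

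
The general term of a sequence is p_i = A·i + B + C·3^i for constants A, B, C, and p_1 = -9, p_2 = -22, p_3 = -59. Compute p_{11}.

-354307

The three given values yield: A + B + 3C = -9; 2A + B + 9C = -22; 3A + B + 27C = -59.
Subtracting the first from the second: A + 6C = -13.
Subtracting the second from the third: A + 18C = -37.
Solving: C = -2, A = -1, then B = -2.
Hence p_{11} = -1·11 + (-2) + (-2)·177147 = -354307.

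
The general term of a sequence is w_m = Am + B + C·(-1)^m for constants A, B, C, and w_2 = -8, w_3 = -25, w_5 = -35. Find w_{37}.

-195

The three given values yield: 2A + B + C = -8; 3A + B - C = -25; 5A + B - C = -35.
Subtracting the first from the second: A - 2C = -17.
Subtracting the second from the third: 2A = -10.
Solving: C = 6, A = -5, then B = -4.
So w_m = -5·m + (-4) + 6·(-1)^m; at m=37 this is -195.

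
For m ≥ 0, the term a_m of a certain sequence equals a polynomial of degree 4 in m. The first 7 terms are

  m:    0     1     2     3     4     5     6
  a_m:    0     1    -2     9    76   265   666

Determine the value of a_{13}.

1st diffs: 1, -3, 11, 67, 189, 401.
2nd diffs: -4, 14, 56, 122, 212.
3rd diffs: 18, 42, 66, 90.
4th diffs: 24, 24, 24 (constant).
Newton forward-difference form: a_m = 1·C(m,1) + (-4)·C(m,2) + 18·C(m,3) + 24·C(m,4).
At m = 13: m = 13, so a_{13} = 13 - 312 + 5148 + 17160 = 22009.

22009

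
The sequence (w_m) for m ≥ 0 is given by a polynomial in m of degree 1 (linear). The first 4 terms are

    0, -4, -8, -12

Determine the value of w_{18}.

1st diffs: -4, -4, -4 (constant).
So w_m = -4m.
Evaluating at m = 18 gives w_{18} = -72.

-72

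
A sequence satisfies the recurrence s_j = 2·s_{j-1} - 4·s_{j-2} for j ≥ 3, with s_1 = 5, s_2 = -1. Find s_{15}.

Compute successive terms:
s_3 = -22, s_4 = -40, s_5 = 8, …, s_{12} = 11264, s_{13} = 20480, s_{14} = -4096, s_{15} = -90112.

-90112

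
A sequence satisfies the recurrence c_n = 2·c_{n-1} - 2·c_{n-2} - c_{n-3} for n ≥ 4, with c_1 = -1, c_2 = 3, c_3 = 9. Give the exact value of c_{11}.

Applying the relation repeatedly:
c_4 = 13, c_5 = 5, c_6 = -25, c_7 = -73, c_8 = -101, c_9 = -31, c_{10} = 213, c_{11} = 589.

589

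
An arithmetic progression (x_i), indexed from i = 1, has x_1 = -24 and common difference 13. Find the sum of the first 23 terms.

x_i = -24 + (i - 1)·13.
x_{23} = 262; S = 23·(-24 + 262)/2 = 2737.

2737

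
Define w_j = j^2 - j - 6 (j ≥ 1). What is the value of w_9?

w_9 = 1·9^2 - 1·9 - 6 = 66.

66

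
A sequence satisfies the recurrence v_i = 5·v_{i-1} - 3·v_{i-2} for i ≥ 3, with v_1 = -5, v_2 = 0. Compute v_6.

Step forward from the initial values:
v_3 = 15; v_4 = 75; v_5 = 330; v_6 = 1425.

1425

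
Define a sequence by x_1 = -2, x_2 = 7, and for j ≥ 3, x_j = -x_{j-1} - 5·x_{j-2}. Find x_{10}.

802

Step forward from the initial values:
x_3 = 3  x_4 = -38  x_5 = 23  x_6 = 167  x_7 = -282  x_8 = -553  x_9 = 1963  x_{10} = 802.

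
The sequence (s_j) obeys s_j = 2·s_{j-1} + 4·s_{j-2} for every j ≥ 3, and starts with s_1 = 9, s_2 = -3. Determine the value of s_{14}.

Step forward from the initial values:
s_3 = 30; s_4 = 48; s_5 = 216; …; s_{11} = 228864; s_{12} = 740352; s_{13} = 2396160; s_{14} = 7753728.

7753728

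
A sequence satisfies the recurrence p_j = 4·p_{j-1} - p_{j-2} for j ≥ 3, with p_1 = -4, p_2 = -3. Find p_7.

-1504

Iterate the recurrence:
p_3 = -8, p_4 = -29, p_5 = -108, p_6 = -403, p_7 = -1504.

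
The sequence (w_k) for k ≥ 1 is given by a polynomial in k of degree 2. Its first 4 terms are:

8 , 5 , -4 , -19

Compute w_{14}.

-499

1st diffs: -3, -9, -15.
2nd diffs: -6, -6 (constant).
So w_k = -3k^2 + 6k + 5.
Evaluating at k = 14 gives w_{14} = -499.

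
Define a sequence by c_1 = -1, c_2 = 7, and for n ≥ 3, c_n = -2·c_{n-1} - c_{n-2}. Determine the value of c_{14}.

Iterate the recurrence:
c_3 = -13; c_4 = 19; c_5 = -25; …; c_{11} = -61; c_{12} = 67; c_{13} = -73; c_{14} = 79.
(Characteristic roots are -1 and -1.)

79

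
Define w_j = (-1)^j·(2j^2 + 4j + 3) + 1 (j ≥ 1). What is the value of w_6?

100

(-1)^6 = 1; 2j^2 + 4j + 3 at j=6 is 99; so w_6 = 100.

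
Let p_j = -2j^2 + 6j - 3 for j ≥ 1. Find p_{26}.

p_{26} = -2·26^2 + 6·26 - 3 = -1199.

-1199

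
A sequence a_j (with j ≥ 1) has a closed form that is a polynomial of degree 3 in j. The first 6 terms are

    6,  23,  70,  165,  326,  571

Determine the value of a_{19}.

19590

1st diffs: 17, 47, 95, 161, 245.
2nd diffs: 30, 48, 66, 84.
3rd diffs: 18, 18, 18 (constant).
Newton forward-difference form: a_j = 6 + 17·C(j-1,1) + 30·C(j-1,2) + 18·C(j-1,3).
At j = 19: j-1 = 18, so a_{19} = 6 + 306 + 4590 + 14688 = 19590.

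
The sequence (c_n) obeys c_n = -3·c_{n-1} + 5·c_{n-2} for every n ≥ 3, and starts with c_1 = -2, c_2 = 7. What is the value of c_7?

Iterate the recurrence:
c_3 = -31  c_4 = 128  c_5 = -539  c_6 = 2257  c_7 = -9466.

-9466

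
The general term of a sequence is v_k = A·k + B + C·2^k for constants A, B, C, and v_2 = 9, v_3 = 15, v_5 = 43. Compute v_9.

531

At k = 2, 3, 5: 2A + B + 4C = 9; 3A + B + 8C = 15; 5A + B + 32C = 43.
Subtracting the first from the second: A + 4C = 6.
Subtracting the second from the third: 2A + 24C = 28.
Solving: C = 1, A = 2, then B = 1.
So v_k = 2·k + 1 + 1·2^k; at k=9 this is 531.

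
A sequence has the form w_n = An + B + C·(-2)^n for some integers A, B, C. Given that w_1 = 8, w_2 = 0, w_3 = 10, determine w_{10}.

-1036

Plug in n = 1, 2, 3: A + B - 2C = 8; 2A + B + 4C = 0; 3A + B - 8C = 10.
Subtracting the first from the second: A + 6C = -8.
Subtracting the second from the third: A - 12C = 10.
Solving: C = -1, A = -2, then B = 8.
Hence w_{10} = -2·10 + 8 + (-1)·1024 = -1036.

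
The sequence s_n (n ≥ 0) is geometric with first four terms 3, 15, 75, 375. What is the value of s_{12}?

732421875

Common ratio r = 5.
s_n = 3·5^(n-0).
s_{12} = 3·5^12 = 732421875.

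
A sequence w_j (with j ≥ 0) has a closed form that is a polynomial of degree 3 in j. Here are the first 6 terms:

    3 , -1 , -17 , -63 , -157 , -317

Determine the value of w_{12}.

-4797

1st diffs: -4, -16, -46, -94, -160.
2nd diffs: -12, -30, -48, -66.
3rd diffs: -18, -18, -18 (constant).
Newton forward-difference form: w_j = 3 + (-4)·C(j,1) + (-12)·C(j,2) + (-18)·C(j,3).
At j = 12: j = 12, so w_{12} = 3 - 48 - 792 - 3960 = -4797.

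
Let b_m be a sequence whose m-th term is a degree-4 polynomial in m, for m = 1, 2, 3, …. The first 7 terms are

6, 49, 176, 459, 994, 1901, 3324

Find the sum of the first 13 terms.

109824

1st diffs: 43, 127, 283, 535, 907, 1423.
2nd diffs: 84, 156, 252, 372, 516.
3rd diffs: 72, 96, 120, 144.
4th diffs: 24, 24, 24 (constant).
So b_m = m^4 + 2m^3 + 5m^2 - m - 1.
Continuing: …, 5431, 8414, 12489, 17896, …, b_{13} = 33786.
Summing m = 1..13 (13 terms) gives 109824.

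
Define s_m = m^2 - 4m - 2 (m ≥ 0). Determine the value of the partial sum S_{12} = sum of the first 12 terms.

218

Over m = 0..11: Σm = 66, Σm² = 506.
Total = (1)·506 + (-4)·66 + (-2)·12 = 218.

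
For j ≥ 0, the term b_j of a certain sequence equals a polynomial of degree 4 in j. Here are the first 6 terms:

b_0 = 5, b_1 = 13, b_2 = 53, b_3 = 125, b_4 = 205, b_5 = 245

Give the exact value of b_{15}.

-29275

1st diffs: 8, 40, 72, 80, 40.
2nd diffs: 32, 32, 8, -40.
3rd diffs: 0, -24, -48.
4th diffs: -24, -24 (constant).
Newton forward-difference form: b_j = 5 + 8·C(j,1) + 32·C(j,2) + (-24)·C(j,4).
At j = 15: j = 15, so b_{15} = 5 + 120 + 3360 - 32760 = -29275.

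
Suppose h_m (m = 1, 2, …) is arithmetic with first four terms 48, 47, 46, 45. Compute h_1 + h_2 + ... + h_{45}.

1170

Common difference d = -1.
h_m = 48 + (m - 1)·(-1).
h_{45} = 4; S = 45·(48 + 4)/2 = 1170.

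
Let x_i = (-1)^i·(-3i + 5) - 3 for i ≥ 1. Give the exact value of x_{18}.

-52

(-1)^18 = 1; -3i + 5 at i=18 is -49; so x_{18} = -52.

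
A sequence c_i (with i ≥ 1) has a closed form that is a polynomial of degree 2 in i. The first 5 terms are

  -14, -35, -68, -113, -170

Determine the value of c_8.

-413

1st diffs: -21, -33, -45, -57.
2nd diffs: -12, -12, -12 (constant).
Newton forward-difference form: c_i = -14 + (-21)·C(i-1,1) + (-12)·C(i-1,2).
At i = 8: i-1 = 7, so c_8 = -14 - 147 - 252 = -413.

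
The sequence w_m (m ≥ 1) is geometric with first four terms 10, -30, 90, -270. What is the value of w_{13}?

5314410

Common ratio r = -3.
w_m = 10·(-3)^(m-1).
w_{13} = 10·(-3)^12 = 5314410.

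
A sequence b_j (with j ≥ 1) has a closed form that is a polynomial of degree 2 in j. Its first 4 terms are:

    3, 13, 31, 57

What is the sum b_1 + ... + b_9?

1059

1st diffs: 10, 18, 26.
2nd diffs: 8, 8 (constant).
So b_j = 4j^2 - 2j + 1.
Continuing: …, 91, 133, 183, 241, …, b_9 = 307.
Summing j = 1..9 (9 terms) gives 1059.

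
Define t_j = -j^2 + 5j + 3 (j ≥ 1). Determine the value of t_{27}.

-591

t_{27} = -1·27^2 + 5·27 + 3 = -591.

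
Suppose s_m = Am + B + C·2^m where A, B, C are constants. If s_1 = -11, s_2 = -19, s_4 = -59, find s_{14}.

The three given values yield: A + B + 2C = -11; 2A + B + 4C = -19; 4A + B + 16C = -59.
Subtracting the first from the second: A + 2C = -8.
Subtracting the second from the third: 2A + 12C = -40.
Solving: C = -3, A = -2, then B = -3.
Therefore s_{14} = -28 + (-3) + (-3)·16384 = -49183.

-49183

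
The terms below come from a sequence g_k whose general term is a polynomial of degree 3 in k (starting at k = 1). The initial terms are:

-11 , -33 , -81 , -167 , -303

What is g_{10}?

1st diffs: -22, -48, -86, -136.
2nd diffs: -26, -38, -50.
3rd diffs: -12, -12 (constant).
Newton forward-difference form: g_k = -11 + (-22)·C(k-1,1) + (-26)·C(k-1,2) + (-12)·C(k-1,3).
At k = 10: k-1 = 9, so g_{10} = -11 - 198 - 936 - 1008 = -2153.

-2153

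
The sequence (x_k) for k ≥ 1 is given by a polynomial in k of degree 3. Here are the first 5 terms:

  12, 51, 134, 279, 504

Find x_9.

1st diffs: 39, 83, 145, 225.
2nd diffs: 44, 62, 80.
3rd diffs: 18, 18 (constant).
Newton forward-difference form: x_k = 12 + 39·C(k-1,1) + 44·C(k-1,2) + 18·C(k-1,3).
At k = 9: k-1 = 8, so x_9 = 12 + 312 + 1232 + 1008 = 2564.

2564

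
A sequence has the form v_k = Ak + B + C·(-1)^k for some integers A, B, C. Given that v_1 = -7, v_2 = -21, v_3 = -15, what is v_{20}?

Write the equations: A + B - C = -7; 2A + B + C = -21; 3A + B - C = -15.
Subtracting the first from the second: A + 2C = -14.
Subtracting the second from the third: A - 2C = 6.
Solving: C = -5, A = -4, then B = -8.
Hence v_{20} = -4·20 + (-8) + (-5)·1 = -93.

-93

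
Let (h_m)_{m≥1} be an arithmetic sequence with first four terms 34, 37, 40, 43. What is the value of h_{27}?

112

Common difference d = 3.
h_m = 34 + (m - 1)·3.
h_{27} = 34 + 26·3 = 112.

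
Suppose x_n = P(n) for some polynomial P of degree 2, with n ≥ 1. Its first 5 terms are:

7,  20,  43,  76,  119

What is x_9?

391

1st diffs: 13, 23, 33, 43.
2nd diffs: 10, 10, 10 (constant).
Newton forward-difference form: x_n = 7 + 13·C(n-1,1) + 10·C(n-1,2).
At n = 9: n-1 = 8, so x_9 = 7 + 104 + 280 = 391.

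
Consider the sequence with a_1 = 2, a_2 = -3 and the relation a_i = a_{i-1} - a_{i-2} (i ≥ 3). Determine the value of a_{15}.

-5

Applying the relation repeatedly:
a_3 = -5; a_4 = -2; a_5 = 3; …; a_{12} = 5; a_{13} = 2; a_{14} = -3; a_{15} = -5.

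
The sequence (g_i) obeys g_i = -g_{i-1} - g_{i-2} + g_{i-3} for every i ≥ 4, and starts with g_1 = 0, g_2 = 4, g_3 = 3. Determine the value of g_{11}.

Iterate the recurrence:
g_4 = -7  g_5 = 8  g_6 = 2  g_7 = -17  g_8 = 23  g_9 = -4  g_{10} = -36  g_{11} = 63.

63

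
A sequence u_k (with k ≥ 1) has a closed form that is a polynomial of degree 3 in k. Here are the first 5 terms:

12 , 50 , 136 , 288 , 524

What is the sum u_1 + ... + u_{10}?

1st diffs: 38, 86, 152, 236.
2nd diffs: 48, 66, 84.
3rd diffs: 18, 18 (constant).
Newton forward-difference form: u_k = 12 + 38·C(k-1,1) + 48·C(k-1,2) + 18·C(k-1,3).
Continuing: …, 862, 1320, 1916, 2668, …, u_{10} = 3594.
Summing k = 1..10 (10 terms) gives 11370.

11370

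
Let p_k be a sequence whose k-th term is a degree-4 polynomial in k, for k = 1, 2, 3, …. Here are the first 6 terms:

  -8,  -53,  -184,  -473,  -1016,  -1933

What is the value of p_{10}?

1st diffs: -45, -131, -289, -543, -917.
2nd diffs: -86, -158, -254, -374.
3rd diffs: -72, -96, -120.
4th diffs: -24, -24 (constant).
Newton forward-difference form: p_k = -8 + (-45)·C(k-1,1) + (-86)·C(k-1,2) + (-72)·C(k-1,3) + (-24)·C(k-1,4).
At k = 10: k-1 = 9, so p_{10} = -8 - 405 - 3096 - 6048 - 3024 = -12581.

-12581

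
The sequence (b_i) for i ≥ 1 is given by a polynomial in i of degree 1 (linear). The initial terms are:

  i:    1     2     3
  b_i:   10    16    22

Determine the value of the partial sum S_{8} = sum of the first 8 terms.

248

1st diffs: 6, 6 (constant).
So b_i = 6i + 4.
Continuing: …, 28, 34, 40, 46, …, b_8 = 52.
Summing i = 1..8 (8 terms) gives 248.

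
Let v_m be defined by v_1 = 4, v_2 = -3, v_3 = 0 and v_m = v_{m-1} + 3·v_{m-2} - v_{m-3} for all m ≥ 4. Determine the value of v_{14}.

Compute successive terms:
v_4 = -13, v_5 = -10, v_6 = -49, …, v_{11} = -1748, v_{12} = -4081, v_{13} = -8430, v_{14} = -18925.

-18925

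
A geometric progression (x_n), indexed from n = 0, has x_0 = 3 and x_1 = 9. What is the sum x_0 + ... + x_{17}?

Common ratio r = 3.
x_n = 3·3^(n-0).
S = 3·(3^18 - 1)/(3 - 1) = 3·(387420489 - 1)/(2) = 581130732.

581130732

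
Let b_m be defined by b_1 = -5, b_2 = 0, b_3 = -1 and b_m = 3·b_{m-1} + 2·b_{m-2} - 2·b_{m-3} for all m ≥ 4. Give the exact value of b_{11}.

Applying the relation repeatedly:
b_4 = 7  b_5 = 19  b_6 = 73  b_7 = 243  b_8 = 837  b_9 = 2851  b_{10} = 9741  b_{11} = 33251.

33251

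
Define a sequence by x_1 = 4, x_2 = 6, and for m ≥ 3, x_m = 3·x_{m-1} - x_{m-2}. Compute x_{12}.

Step forward from the initial values:
x_3 = 14  x_4 = 36  x_5 = 94  x_6 = 246  x_7 = 644  x_8 = 1686  x_9 = 4414  x_{10} = 11556  x_{11} = 30254  x_{12} = 79206.

79206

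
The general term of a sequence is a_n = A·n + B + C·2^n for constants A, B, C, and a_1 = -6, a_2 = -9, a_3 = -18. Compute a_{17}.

-393168

Plug in n = 1, 2, 3: A + B + 2C = -6; 2A + B + 4C = -9; 3A + B + 8C = -18.
Subtracting the first from the second: A + 2C = -3.
Subtracting the second from the third: A + 4C = -9.
Solving: C = -3, A = 3, then B = -3.
Therefore a_{17} = 51 + (-3) + (-3)·131072 = -393168.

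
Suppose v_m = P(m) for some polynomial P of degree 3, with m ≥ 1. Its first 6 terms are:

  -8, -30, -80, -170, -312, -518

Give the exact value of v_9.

1st diffs: -22, -50, -90, -142, -206.
2nd diffs: -28, -40, -52, -64.
3rd diffs: -12, -12, -12 (constant).
Newton forward-difference form: v_m = -8 + (-22)·C(m-1,1) + (-28)·C(m-1,2) + (-12)·C(m-1,3).
At m = 9: m-1 = 8, so v_9 = -8 - 176 - 784 - 672 = -1640.

-1640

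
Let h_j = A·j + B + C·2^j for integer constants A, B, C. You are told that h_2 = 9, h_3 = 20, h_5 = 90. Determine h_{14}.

49137

Plug in j = 2, 3, 5: 2A + B + 4C = 9; 3A + B + 8C = 20; 5A + B + 32C = 90.
Subtracting the first from the second: A + 4C = 11.
Subtracting the second from the third: 2A + 24C = 70.
Solving: C = 3, A = -1, then B = -1.
Hence h_{14} = -1·14 + (-1) + 3·16384 = 49137.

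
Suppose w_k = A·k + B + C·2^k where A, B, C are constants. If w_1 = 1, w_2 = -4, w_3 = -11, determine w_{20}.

-1048630

Plug in k = 1, 2, 3: A + B + 2C = 1; 2A + B + 4C = -4; 3A + B + 8C = -11.
Subtracting the first from the second: A + 2C = -5.
Subtracting the second from the third: A + 4C = -7.
Solving: C = -1, A = -3, then B = 6.
Therefore w_{20} = -60 + 6 + (-1)·1048576 = -1048630.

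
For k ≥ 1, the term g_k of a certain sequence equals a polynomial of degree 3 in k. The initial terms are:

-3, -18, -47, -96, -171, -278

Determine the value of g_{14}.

-3006

1st diffs: -15, -29, -49, -75, -107.
2nd diffs: -14, -20, -26, -32.
3rd diffs: -6, -6, -6 (constant).
So g_k = -k^3 - k^2 - 5k + 4.
Evaluating at k = 14 gives g_{14} = -3006.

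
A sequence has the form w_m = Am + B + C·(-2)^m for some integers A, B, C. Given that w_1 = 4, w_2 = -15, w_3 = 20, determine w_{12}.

-12301

The three given values yield: A + B - 2C = 4; 2A + B + 4C = -15; 3A + B - 8C = 20.
Subtracting the first from the second: A + 6C = -19.
Subtracting the second from the third: A - 12C = 35.
Solving: C = -3, A = -1, then B = -1.
Hence w_{12} = -1·12 + (-1) + (-3)·4096 = -12301.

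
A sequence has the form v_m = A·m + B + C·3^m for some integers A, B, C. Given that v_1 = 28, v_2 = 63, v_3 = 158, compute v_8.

32853

Write the equations: A + B + 3C = 28; 2A + B + 9C = 63; 3A + B + 27C = 158.
Subtracting the first from the second: A + 6C = 35.
Subtracting the second from the third: A + 18C = 95.
Solving: C = 5, A = 5, then B = 8.
Therefore v_8 = 40 + 8 + 5·6561 = 32853.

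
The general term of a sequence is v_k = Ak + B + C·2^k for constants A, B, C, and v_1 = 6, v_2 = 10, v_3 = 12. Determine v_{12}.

Write the equations: A + B + 2C = 6; 2A + B + 4C = 10; 3A + B + 8C = 12.
Subtracting the first from the second: A + 2C = 4.
Subtracting the second from the third: A + 4C = 2.
Solving: C = -1, A = 6, then B = 2.
Therefore v_{12} = 72 + 2 + (-1)·4096 = -4022.

-4022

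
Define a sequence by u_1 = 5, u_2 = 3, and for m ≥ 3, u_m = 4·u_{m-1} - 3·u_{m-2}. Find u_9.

-6555

Step forward from the initial values:
u_3 = -3, u_4 = -21, u_5 = -75, u_6 = -237, u_7 = -723, u_8 = -2181, u_9 = -6555.
(Characteristic roots are 3 and 1.)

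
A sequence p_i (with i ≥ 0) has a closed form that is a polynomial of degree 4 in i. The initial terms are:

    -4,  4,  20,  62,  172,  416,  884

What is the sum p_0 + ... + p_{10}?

1st diffs: 8, 16, 42, 110, 244, 468.
2nd diffs: 8, 26, 68, 134, 224.
3rd diffs: 18, 42, 66, 90.
4th diffs: 24, 24, 24 (constant).
Newton forward-difference form: p_i = -4 + 8·C(i,1) + 8·C(i,2) + 18·C(i,3) + 24·C(i,4).
Continuing: 1690, 2972, 4892, 7636.
Summing i = 0..10 (11 terms) gives 18744.

18744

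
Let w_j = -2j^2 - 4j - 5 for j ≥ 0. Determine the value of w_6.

w_6 = -2·6^2 - 4·6 - 5 = -101.

-101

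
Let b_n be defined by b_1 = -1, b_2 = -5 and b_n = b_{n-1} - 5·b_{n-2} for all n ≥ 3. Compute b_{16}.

-391975

Step forward from the initial values:
b_3 = 0, b_4 = 25, b_5 = 25, …, b_{13} = 27775, b_{14} = 63275, b_{15} = -75600, b_{16} = -391975.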